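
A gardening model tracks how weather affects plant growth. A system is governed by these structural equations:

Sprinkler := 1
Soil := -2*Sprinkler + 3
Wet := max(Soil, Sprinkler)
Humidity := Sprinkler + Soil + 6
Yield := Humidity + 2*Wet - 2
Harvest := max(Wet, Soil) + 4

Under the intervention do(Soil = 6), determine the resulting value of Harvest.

Under do(Soil=6), the mechanism Soil := -2*Sprinkler + 3 is discarded; Soil is fixed at 6.
Wet = max(Soil, Sprinkler)  [with Soil=6, Sprinkler=1]  = 6
Harvest = max(Wet, Soil) + 4  [with Wet=6, Soil=6]  = 10

10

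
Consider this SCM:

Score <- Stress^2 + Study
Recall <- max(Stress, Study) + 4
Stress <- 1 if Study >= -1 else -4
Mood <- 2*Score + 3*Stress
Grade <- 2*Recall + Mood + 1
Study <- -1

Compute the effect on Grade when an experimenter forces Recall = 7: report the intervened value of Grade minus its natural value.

4

The intervention breaks the incoming arrows to Recall: Recall <- max(Stress, Study) + 4 no longer applies, and Recall = 7.
Stress = 1 if Study >= -1 else -4  [with Study=-1]  = 1
Score = Stress^2 + Study  [with Stress=1, Study=-1]  = 0
Mood = 2*Score + 3*Stress  [with Score=0, Stress=1]  = 3
Grade = 2*Recall + Mood + 1  [with Recall=7, Mood=3]  = 18
Without intervention: Stress = 1 if Study >= -1 else -4  [with Study=-1]  = 1; Score = Stress^2 + Study  [with Stress=1, Study=-1]  = 0; Mood = 2*Score + 3*Stress  [with Score=0, Stress=1]  = 3; Recall = max(Stress, Study) + 4  [with Stress=1, Study=-1]  = 5; Grade = 2*Recall + Mood + 1  [with Recall=5, Mood=3]  = 14.
Change = 18 − 14 = 4.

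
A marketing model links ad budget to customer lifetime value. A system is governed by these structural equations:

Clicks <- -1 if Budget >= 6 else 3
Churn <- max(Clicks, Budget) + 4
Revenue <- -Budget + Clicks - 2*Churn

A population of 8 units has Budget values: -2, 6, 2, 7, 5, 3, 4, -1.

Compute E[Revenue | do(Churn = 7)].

The intervention sets Churn=7 in all 8 units regardless of Budget. Recomputing Revenue per unit gives -9, -21, -13, -22, -16, -14, -15, -10; average -15.

-15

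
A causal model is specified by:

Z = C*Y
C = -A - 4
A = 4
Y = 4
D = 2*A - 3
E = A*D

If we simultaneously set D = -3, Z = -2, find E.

-12

Setting D = -3, Z = -2 by intervention discards those variables' equations.
E = A*D  [with A=4, D=-3]  = -12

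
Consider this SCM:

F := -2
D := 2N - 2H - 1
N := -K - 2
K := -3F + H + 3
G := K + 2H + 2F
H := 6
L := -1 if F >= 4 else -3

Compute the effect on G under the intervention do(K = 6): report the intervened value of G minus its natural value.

The intervention breaks the incoming arrows to K: K := -3F + H + 3 no longer applies, and K = 6.
G = K + 2H + 2F  [with K=6, H=6, F=-2]  = 14
Without intervention: K = -3F + H + 3  [with F=-2, H=6]  = 15; G = K + 2H + 2F  [with K=15, H=6, F=-2]  = 23.
Change = 14 − 23 = -9.

-9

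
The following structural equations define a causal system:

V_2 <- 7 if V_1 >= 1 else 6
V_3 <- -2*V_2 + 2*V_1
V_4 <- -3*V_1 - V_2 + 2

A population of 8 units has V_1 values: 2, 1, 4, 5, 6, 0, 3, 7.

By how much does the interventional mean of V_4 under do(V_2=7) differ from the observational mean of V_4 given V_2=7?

do(V_2=7) breaks V_2's dependence on V_1. With V_2=7 fixed, V_4 across the units is -11, -8, -17, -20, -23, -5, -14, -26, mean -15.5.
Observing V_2=7 restricts to units where V_2's equation naturally yields 7: V_1 ∈ {2, 1, 4, 5, 6, 3, 7}. In that subpopulation V_4 = -11, -8, -17, -20, -23, -14, -26, mean -17.
Difference = -15.5 − (-17) = 1.5.

1.5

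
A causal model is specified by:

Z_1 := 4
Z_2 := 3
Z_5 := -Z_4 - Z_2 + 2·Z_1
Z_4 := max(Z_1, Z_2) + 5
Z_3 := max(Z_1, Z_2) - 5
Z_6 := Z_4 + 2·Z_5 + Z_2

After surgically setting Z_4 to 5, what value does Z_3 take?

Under do(Z_4=5), the mechanism Z_4 := max(Z_1, Z_2) + 5 is discarded; Z_4 is fixed at 5.
Since Z_3 is not a descendant of the intervened variable, it is unaffected.
Z_3 = max(Z_1, Z_2) - 5  [with Z_1=4, Z_2=3]  = -1

-1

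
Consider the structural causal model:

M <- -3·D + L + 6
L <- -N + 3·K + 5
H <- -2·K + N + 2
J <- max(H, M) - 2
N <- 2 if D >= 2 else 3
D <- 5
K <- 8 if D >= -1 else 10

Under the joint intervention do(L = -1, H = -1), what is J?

-3

Setting L = -1, H = -1 by intervention discards those variables' equations.
M = -3·D + L + 6  [with D=5, L=-1]  = -10
J = max(H, M) - 2  [with H=-1, M=-10]  = -3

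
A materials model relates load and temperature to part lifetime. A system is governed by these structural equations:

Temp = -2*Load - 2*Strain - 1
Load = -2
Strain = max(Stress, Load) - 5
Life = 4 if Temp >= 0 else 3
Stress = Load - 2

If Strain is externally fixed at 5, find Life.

do(Strain=5) replaces the equation Strain = max(Stress, Load) - 5 with the constant Strain = 5.
Temp = -2*Load - 2*Strain - 1  [with Load=-2, Strain=5]  = -7
Life = 4 if Temp >= 0 else 3  [with Temp=-7]  = 3

3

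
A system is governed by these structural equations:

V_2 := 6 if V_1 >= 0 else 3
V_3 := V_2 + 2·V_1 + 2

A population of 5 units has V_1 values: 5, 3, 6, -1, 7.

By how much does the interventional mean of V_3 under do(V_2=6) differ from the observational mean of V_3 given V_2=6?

-2.5

do(V_2=6) breaks V_2's dependence on V_1. With V_2=6 fixed, V_3 across the units is 18, 14, 20, 6, 22, mean 16.
Conditioning on V_2=6 selects the 4 unit(s) with V_1 ∈ {5, 3, 6, 7}. Their V_3 values: 18, 14, 20, 22. Mean = 18.5.
Difference = 16 − 18.5 = -2.5.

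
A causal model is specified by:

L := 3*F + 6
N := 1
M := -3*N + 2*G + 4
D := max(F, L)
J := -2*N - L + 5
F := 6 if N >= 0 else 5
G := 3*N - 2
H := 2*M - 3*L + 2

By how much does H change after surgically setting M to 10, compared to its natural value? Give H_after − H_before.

The intervention breaks the incoming arrows to M: M := -3*N + 2*G + 4 no longer applies, and M = 10.
F = 6 if N >= 0 else 5  [with N=1]  = 6
L = 3*F + 6  [with F=6]  = 24
H = 2*M - 3*L + 2  [with M=10, L=24]  = -50
Without intervention: G = 3*N - 2  [with N=1]  = 1; M = -3*N + 2*G + 4  [with N=1, G=1]  = 3; F = 6 if N >= 0 else 5  [with N=1]  = 6; L = 3*F + 6  [with F=6]  = 24; H = 2*M - 3*L + 2  [with M=3, L=24]  = -64.
Change = -50 − (-64) = 14.

14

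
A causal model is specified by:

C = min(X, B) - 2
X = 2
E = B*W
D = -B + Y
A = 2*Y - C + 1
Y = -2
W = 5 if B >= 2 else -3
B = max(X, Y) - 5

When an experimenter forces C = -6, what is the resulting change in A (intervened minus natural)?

1

Under do(C=-6), the mechanism C = min(X, B) - 2 is discarded; C is fixed at -6.
A = 2*Y - C + 1  [with Y=-2, C=-6]  = 3
Without intervention: B = max(X, Y) - 5  [with X=2, Y=-2]  = -3; C = min(X, B) - 2  [with X=2, B=-3]  = -5; A = 2*Y - C + 1  [with Y=-2, C=-5]  = 2.
Change = 3 − 2 = 1.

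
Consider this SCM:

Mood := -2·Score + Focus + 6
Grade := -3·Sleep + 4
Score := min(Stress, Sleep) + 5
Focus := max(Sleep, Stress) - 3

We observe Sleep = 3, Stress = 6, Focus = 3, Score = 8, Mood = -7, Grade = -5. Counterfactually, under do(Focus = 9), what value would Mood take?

do(Focus=9) replaces the equation Focus := max(Sleep, Stress) - 3 with the constant Focus = 9.
Score = min(Stress, Sleep) + 5  [with Stress=6, Sleep=3]  = 8
Mood = -2·Score + Focus + 6  [with Score=8, Focus=9]  = -1

-1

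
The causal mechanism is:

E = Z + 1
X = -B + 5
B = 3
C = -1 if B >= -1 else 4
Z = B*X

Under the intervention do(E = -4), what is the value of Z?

do(E=-4) replaces the equation E = Z + 1 with the constant E = -4.
Z is not downstream of the intervention, so its value is determined by the original equations.
X = -B + 5  [with B=3]  = 2
Z = B*X  [with B=3, X=2]  = 6

6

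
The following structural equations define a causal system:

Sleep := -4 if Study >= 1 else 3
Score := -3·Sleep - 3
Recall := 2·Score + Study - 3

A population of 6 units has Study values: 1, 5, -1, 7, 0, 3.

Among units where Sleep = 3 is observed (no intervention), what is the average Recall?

-27.5

Conditioning on Sleep=3 selects the 2 unit(s) with Study ∈ {-1, 0}. Their Recall values: -28, -27. Mean = -27.5.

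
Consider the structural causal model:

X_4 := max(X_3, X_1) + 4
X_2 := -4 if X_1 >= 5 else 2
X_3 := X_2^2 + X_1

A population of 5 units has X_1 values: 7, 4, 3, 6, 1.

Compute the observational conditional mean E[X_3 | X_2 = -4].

22.5

Conditioning on X_2=-4 selects the 2 unit(s) with X_1 ∈ {7, 6}. Their X_3 values: 23, 22. Mean = 22.5.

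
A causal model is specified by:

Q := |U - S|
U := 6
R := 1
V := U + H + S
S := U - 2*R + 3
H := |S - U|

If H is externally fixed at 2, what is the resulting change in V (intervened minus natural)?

The intervention breaks the incoming arrows to H: H := |S - U| no longer applies, and H = 2.
S = U - 2*R + 3  [with U=6, R=1]  = 7
V = U + H + S  [with U=6, H=2, S=7]  = 15
Without intervention: S = U - 2*R + 3  [with U=6, R=1]  = 7; H = |S - U|  [with S=7, U=6]  = 1; V = U + H + S  [with U=6, H=1, S=7]  = 14.
Change = 15 − 14 = 1.

1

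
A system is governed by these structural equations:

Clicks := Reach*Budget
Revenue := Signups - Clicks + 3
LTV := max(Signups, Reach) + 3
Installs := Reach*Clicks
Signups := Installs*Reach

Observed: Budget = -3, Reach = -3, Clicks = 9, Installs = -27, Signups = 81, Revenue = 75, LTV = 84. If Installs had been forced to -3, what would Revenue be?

3

Under do(Installs=-3), the mechanism Installs := Reach*Clicks is discarded; Installs is fixed at -3.
Clicks = Reach*Budget  [with Reach=-3, Budget=-3]  = 9
Signups = Installs*Reach  [with Installs=-3, Reach=-3]  = 9
Revenue = Signups - Clicks + 3  [with Signups=9, Clicks=9]  = 3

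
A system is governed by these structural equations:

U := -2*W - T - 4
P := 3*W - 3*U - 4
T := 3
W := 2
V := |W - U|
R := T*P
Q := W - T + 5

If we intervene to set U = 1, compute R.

-3

The intervention breaks the incoming arrows to U: U := -2*W - T - 4 no longer applies, and U = 1.
P = 3*W - 3*U - 4  [with W=2, U=1]  = -1
R = T*P  [with T=3, P=-1]  = -3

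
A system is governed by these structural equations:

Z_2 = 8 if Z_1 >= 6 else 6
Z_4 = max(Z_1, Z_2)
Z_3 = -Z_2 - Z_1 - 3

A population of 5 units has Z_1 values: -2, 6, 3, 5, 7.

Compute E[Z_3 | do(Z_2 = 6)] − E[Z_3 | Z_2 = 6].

-1.8

Under do(Z_2=6), Z_2's equation is replaced by Z_2=6 for every unit. Per-unit Z_3: -7, -15, -12, -14, -16. Mean = -12.8.
Conditioning on Z_2=6 selects the 3 unit(s) with Z_1 ∈ {-2, 3, 5}. Their Z_3 values: -7, -12, -14. Mean = -11.
Difference = -12.8 − (-11) = -1.8.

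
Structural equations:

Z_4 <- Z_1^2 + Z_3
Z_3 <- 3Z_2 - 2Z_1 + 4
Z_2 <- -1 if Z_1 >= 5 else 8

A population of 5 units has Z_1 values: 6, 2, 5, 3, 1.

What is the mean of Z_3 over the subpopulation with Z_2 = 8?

Observing Z_2=8 restricts to units where Z_2's equation naturally yields 8: Z_1 ∈ {2, 3, 1}. In that subpopulation Z_3 = 24, 22, 26, mean 24.

24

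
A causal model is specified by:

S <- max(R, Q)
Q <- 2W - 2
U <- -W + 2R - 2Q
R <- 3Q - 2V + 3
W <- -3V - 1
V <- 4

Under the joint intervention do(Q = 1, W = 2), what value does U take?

-8

Setting Q = 1, W = 2 by intervention discards those variables' equations.
R = 3Q - 2V + 3  [with Q=1, V=4]  = -2
U = -W + 2R - 2Q  [with W=2, R=-2, Q=1]  = -8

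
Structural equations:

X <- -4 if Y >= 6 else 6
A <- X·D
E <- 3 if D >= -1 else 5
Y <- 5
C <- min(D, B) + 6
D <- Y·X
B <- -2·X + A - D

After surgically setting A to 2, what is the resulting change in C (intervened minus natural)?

Under do(A=2), the mechanism A <- X·D is discarded; A is fixed at 2.
X = -4 if Y >= 6 else 6  [with Y=5]  = 6
D = Y·X  [with Y=5, X=6]  = 30
B = -2·X + A - D  [with X=6, A=2, D=30]  = -40
C = min(D, B) + 6  [with D=30, B=-40]  = -34
Without intervention: X = -4 if Y >= 6 else 6  [with Y=5]  = 6; D = Y·X  [with Y=5, X=6]  = 30; A = X·D  [with X=6, D=30]  = 180; B = -2·X + A - D  [with X=6, A=180, D=30]  = 138; C = min(D, B) + 6  [with D=30, B=138]  = 36.
Change = -34 − 36 = -70.

-70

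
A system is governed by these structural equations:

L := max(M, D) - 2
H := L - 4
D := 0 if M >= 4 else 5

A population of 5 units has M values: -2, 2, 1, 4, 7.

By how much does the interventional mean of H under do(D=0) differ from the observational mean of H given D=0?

Every unit gets D=0 under the intervention. H values become -6, -4, -5, -2, 1; E[H|do(D=0)] = -3.2.
E[H|D=0] averages over only the 2 units with D=0 (M = 4, 7): H = -2, 1, mean -0.5.
Difference = -3.2 − (-0.5) = -2.7.

-2.7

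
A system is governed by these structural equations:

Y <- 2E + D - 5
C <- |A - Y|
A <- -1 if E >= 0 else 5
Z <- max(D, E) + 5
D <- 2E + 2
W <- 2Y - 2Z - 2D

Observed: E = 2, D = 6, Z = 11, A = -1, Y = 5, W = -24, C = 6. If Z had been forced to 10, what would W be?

-22

The intervention breaks the incoming arrows to Z: Z <- max(D, E) + 5 no longer applies, and Z = 10.
D = 2E + 2  [with E=2]  = 6
Y = 2E + D - 5  [with E=2, D=6]  = 5
W = 2Y - 2Z - 2D  [with Y=5, Z=10, D=6]  = -22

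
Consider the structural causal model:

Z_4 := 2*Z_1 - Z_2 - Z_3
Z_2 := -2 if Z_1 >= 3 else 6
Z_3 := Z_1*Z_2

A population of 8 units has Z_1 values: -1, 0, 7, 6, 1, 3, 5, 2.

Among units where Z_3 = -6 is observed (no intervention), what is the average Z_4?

6

Observing Z_3=-6 restricts to units where Z_3's equation naturally yields -6: Z_1 ∈ {-1, 3}. In that subpopulation Z_4 = -2, 14, mean 6.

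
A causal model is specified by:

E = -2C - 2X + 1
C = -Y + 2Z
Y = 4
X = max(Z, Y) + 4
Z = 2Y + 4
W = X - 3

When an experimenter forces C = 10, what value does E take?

Intervening sets C = 10 and removes its equation (C = -Y + 2Z).
Z = 2Y + 4  [with Y=4]  = 12
X = max(Z, Y) + 4  [with Z=12, Y=4]  = 16
E = -2C - 2X + 1  [with C=10, X=16]  = -51

-51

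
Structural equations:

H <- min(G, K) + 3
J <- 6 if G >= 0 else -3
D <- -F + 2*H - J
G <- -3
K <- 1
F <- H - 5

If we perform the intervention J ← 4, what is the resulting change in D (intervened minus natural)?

-7

The intervention breaks the incoming arrows to J: J <- 6 if G >= 0 else -3 no longer applies, and J = 4.
H = min(G, K) + 3  [with G=-3, K=1]  = 0
F = H - 5  [with H=0]  = -5
D = -F + 2*H - J  [with F=-5, H=0, J=4]  = 1
Without intervention: J = 6 if G >= 0 else -3  [with G=-3]  = -3; H = min(G, K) + 3  [with G=-3, K=1]  = 0; F = H - 5  [with H=0]  = -5; D = -F + 2*H - J  [with F=-5, H=0, J=-3]  = 8.
Change = 1 − 8 = -7.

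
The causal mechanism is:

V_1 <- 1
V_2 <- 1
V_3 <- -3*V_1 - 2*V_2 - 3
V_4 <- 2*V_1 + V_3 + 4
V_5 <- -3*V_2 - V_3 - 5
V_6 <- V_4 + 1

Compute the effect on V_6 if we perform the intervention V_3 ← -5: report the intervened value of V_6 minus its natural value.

The intervention breaks the incoming arrows to V_3: V_3 <- -3*V_1 - 2*V_2 - 3 no longer applies, and V_3 = -5.
V_4 = 2*V_1 + V_3 + 4  [with V_1=1, V_3=-5]  = 1
V_6 = V_4 + 1  [with V_4=1]  = 2
Without intervention: V_3 = -3*V_1 - 2*V_2 - 3  [with V_1=1, V_2=1]  = -8; V_4 = 2*V_1 + V_3 + 4  [with V_1=1, V_3=-8]  = -2; V_6 = V_4 + 1  [with V_4=-2]  = -1.
Change = 2 − (-1) = 3.

3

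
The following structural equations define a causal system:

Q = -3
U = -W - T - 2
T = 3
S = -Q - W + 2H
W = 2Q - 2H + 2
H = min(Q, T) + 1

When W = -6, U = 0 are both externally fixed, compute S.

5

Setting W = -6, U = 0 by intervention discards those variables' equations.
H = min(Q, T) + 1  [with Q=-3, T=3]  = -2
S = -Q - W + 2H  [with Q=-3, W=-6, H=-2]  = 5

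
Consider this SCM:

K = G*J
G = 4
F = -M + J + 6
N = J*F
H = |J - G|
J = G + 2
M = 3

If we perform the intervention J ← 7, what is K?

28

The intervention breaks the incoming arrows to J: J = G + 2 no longer applies, and J = 7.
K = G*J  [with G=4, J=7]  = 28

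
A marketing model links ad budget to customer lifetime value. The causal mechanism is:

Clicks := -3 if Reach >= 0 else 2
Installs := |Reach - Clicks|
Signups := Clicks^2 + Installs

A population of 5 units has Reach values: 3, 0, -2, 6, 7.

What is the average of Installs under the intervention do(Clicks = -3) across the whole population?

Under do(Clicks=-3), Clicks's equation is replaced by Clicks=-3 for every unit. Per-unit Installs: 6, 3, 1, 9, 10. Mean = 5.8.

5.8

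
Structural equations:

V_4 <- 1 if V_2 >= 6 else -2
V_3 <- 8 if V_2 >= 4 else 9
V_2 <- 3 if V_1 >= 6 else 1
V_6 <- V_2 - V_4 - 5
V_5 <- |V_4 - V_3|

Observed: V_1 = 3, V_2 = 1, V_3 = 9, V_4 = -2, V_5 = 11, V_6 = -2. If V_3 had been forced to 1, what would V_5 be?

do(V_3=1) replaces the equation V_3 <- 8 if V_2 >= 4 else 9 with the constant V_3 = 1.
V_2 = 3 if V_1 >= 6 else 1  [with V_1=3]  = 1
V_4 = 1 if V_2 >= 6 else -2  [with V_2=1]  = -2
V_5 = |V_4 - V_3|  [with V_4=-2, V_3=1]  = 3

3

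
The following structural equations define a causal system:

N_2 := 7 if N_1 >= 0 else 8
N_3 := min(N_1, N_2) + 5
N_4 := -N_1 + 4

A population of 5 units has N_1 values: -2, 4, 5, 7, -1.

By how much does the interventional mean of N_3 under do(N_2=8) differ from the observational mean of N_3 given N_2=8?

do(N_2=8) breaks N_2's dependence on N_1. With N_2=8 fixed, N_3 across the units is 3, 9, 10, 12, 4, mean 7.6.
Observing N_2=8 restricts to units where N_2's equation naturally yields 8: N_1 ∈ {-2, -1}. In that subpopulation N_3 = 3, 4, mean 3.5.
Difference = 7.6 − 3.5 = 4.1.

4.1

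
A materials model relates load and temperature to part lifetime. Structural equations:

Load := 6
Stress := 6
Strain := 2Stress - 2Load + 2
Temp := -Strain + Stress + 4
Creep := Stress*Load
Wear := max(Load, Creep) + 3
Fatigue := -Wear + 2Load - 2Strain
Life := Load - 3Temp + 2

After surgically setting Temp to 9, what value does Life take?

-19

do(Temp=9) replaces the equation Temp := -Strain + Stress + 4 with the constant Temp = 9.
Life = Load - 3Temp + 2  [with Load=6, Temp=9]  = -19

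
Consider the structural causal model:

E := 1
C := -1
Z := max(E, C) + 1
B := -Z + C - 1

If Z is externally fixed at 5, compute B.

The intervention breaks the incoming arrows to Z: Z := max(E, C) + 1 no longer applies, and Z = 5.
B = -Z + C - 1  [with Z=5, C=-1]  = -7

-7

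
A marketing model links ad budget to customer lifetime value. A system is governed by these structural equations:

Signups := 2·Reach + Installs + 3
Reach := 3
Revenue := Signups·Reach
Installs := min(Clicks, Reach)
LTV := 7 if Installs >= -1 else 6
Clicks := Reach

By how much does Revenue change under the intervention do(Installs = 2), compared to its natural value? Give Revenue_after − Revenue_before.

-3

do(Installs=2) replaces the equation Installs := min(Clicks, Reach) with the constant Installs = 2.
Signups = 2·Reach + Installs + 3  [with Reach=3, Installs=2]  = 11
Revenue = Signups·Reach  [with Signups=11, Reach=3]  = 33
Without intervention: Clicks = Reach  [with Reach=3]  = 3; Installs = min(Clicks, Reach)  [with Clicks=3, Reach=3]  = 3; Signups = 2·Reach + Installs + 3  [with Reach=3, Installs=3]  = 12; Revenue = Signups·Reach  [with Signups=12, Reach=3]  = 36.
Change = 33 − 36 = -3.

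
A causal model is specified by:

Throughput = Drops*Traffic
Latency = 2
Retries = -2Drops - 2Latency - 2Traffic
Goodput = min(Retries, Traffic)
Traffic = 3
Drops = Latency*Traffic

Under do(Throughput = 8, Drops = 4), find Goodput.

The joint intervention fixes Throughput = 8, Drops = 4, removing each variable's own equation.
Retries = -2Drops - 2Latency - 2Traffic  [with Drops=4, Latency=2, Traffic=3]  = -18
Goodput = min(Retries, Traffic)  [with Retries=-18, Traffic=3]  = -18

-18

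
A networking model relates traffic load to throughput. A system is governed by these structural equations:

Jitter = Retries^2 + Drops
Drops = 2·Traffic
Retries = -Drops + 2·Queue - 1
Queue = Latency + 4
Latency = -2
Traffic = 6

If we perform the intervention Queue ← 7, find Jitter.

The intervention breaks the incoming arrows to Queue: Queue = Latency + 4 no longer applies, and Queue = 7.
Drops = 2·Traffic  [with Traffic=6]  = 12
Retries = -Drops + 2·Queue - 1  [with Drops=12, Queue=7]  = 1
Jitter = Retries^2 + Drops  [with Retries=1, Drops=12]  = 13

13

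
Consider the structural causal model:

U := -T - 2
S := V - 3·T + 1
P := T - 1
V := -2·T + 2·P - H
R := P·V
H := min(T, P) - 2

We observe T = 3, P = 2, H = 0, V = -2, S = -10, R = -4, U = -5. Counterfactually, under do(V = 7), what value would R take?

Under do(V=7), the mechanism V := -2·T + 2·P - H is discarded; V is fixed at 7.
P = T - 1  [with T=3]  = 2
R = P·V  [with P=2, V=7]  = 14

14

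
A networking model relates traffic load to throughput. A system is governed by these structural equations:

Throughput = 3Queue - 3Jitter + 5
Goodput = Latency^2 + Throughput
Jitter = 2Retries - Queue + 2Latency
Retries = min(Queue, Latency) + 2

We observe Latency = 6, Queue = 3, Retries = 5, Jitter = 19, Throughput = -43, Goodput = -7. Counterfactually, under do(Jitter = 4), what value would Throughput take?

2

Intervening sets Jitter = 4 and removes its equation (Jitter = 2Retries - Queue + 2Latency).
Throughput = 3Queue - 3Jitter + 5  [with Queue=3, Jitter=4]  = 2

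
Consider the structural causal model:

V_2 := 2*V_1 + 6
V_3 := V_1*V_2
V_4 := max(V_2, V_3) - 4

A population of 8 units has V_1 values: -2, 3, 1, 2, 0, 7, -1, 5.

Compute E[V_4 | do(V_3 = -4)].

5.75

Every unit gets V_3=-4 under the intervention. V_4 values become -2, 8, 4, 6, 2, 16, 0, 12; E[V_4|do(V_3=-4)] = 5.75.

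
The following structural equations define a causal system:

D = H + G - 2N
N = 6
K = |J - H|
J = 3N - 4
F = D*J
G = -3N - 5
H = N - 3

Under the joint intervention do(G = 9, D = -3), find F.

-42

Setting G = 9, D = -3 by intervention discards those variables' equations.
J = 3N - 4  [with N=6]  = 14
F = D*J  [with D=-3, J=14]  = -42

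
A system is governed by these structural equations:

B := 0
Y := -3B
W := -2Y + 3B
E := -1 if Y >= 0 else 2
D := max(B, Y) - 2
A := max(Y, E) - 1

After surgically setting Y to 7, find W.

The intervention breaks the incoming arrows to Y: Y := -3B no longer applies, and Y = 7.
W = -2Y + 3B  [with Y=7, B=0]  = -14

-14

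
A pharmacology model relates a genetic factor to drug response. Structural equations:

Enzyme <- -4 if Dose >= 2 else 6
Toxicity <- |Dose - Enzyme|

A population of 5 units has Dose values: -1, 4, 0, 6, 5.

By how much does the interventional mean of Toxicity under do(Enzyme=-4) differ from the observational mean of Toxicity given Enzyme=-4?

The intervention sets Enzyme=-4 in all 5 units regardless of Dose. Recomputing Toxicity per unit gives 3, 8, 4, 10, 9; average 6.8.
E[Toxicity|Enzyme=-4] averages over only the 3 units with Enzyme=-4 (Dose = 4, 6, 5): Toxicity = 8, 10, 9, mean 9.
Difference = 6.8 − 9 = -2.2.

-2.2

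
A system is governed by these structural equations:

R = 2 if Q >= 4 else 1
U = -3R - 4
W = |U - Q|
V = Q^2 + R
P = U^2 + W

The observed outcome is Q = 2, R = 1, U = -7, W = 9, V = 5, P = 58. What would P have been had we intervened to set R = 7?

652

Under do(R=7), the mechanism R = 2 if Q >= 4 else 1 is discarded; R is fixed at 7.
U = -3R - 4  [with R=7]  = -25
W = |U - Q|  [with U=-25, Q=2]  = 27
P = U^2 + W  [with U=-25, W=27]  = 652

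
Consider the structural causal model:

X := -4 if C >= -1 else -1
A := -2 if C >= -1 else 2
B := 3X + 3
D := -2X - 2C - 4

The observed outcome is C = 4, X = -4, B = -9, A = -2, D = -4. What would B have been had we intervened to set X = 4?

15

The intervention breaks the incoming arrows to X: X := -4 if C >= -1 else -1 no longer applies, and X = 4.
B = 3X + 3  [with X=4]  = 15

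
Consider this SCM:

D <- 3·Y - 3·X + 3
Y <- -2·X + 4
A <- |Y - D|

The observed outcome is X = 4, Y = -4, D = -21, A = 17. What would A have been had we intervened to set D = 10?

14

The intervention breaks the incoming arrows to D: D <- 3·Y - 3·X + 3 no longer applies, and D = 10.
Y = -2·X + 4  [with X=4]  = -4
A = |Y - D|  [with Y=-4, D=10]  = 14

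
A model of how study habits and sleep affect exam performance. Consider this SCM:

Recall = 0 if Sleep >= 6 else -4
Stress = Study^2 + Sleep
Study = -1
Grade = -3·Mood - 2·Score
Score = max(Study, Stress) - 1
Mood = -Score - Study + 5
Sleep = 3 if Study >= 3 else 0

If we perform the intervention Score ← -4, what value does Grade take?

-22

The intervention breaks the incoming arrows to Score: Score = max(Study, Stress) - 1 no longer applies, and Score = -4.
Mood = -Score - Study + 5  [with Score=-4, Study=-1]  = 10
Grade = -3·Mood - 2·Score  [with Mood=10, Score=-4]  = -22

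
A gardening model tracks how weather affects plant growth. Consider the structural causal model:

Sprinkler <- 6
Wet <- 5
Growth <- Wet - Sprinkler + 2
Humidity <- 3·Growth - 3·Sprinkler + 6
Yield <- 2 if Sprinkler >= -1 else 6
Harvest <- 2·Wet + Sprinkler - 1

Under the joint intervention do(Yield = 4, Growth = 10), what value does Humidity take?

18

Under do(Yield = 4, Growth = 10), each intervened variable's structural equation is replaced by its fixed value.
Humidity = 3·Growth - 3·Sprinkler + 6  [with Growth=10, Sprinkler=6]  = 18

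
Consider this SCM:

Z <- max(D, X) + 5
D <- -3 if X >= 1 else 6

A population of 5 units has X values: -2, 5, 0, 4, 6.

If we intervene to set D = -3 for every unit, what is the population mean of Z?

7.6

The intervention sets D=-3 in all 5 units regardless of X. Recomputing Z per unit gives 3, 10, 5, 9, 11; average 7.6.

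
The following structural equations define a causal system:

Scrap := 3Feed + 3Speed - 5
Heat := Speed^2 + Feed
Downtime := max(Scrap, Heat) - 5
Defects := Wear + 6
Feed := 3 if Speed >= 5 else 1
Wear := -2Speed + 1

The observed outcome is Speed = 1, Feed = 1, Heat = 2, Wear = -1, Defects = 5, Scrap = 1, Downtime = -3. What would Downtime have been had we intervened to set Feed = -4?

-8

Under do(Feed=-4), the mechanism Feed := 3 if Speed >= 5 else 1 is discarded; Feed is fixed at -4.
Heat = Speed^2 + Feed  [with Speed=1, Feed=-4]  = -3
Scrap = 3Feed + 3Speed - 5  [with Feed=-4, Speed=1]  = -14
Downtime = max(Scrap, Heat) - 5  [with Scrap=-14, Heat=-3]  = -8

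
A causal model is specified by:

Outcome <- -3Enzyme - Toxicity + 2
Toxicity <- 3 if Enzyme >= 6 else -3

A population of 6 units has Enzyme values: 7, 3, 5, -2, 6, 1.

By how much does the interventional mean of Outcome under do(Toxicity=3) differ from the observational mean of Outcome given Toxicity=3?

Under do(Toxicity=3), Toxicity's equation is replaced by Toxicity=3 for every unit. Per-unit Outcome: -22, -10, -16, 5, -19, -4. Mean = -11.
E[Outcome|Toxicity=3] averages over only the 2 units with Toxicity=3 (Enzyme = 7, 6): Outcome = -22, -19, mean -20.5.
Difference = -11 − (-20.5) = 9.5.

9.5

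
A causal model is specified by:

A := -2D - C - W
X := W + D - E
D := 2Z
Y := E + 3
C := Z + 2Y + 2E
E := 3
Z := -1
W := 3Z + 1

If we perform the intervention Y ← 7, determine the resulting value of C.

The intervention breaks the incoming arrows to Y: Y := E + 3 no longer applies, and Y = 7.
C = Z + 2Y + 2E  [with Z=-1, Y=7, E=3]  = 19

19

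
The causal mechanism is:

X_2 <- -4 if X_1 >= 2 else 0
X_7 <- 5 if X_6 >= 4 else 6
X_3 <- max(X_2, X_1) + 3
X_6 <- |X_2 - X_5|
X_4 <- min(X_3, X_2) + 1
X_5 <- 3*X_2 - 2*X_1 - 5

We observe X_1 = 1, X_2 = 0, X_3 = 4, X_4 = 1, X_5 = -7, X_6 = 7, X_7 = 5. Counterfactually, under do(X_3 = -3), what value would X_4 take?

-2

The intervention breaks the incoming arrows to X_3: X_3 <- max(X_2, X_1) + 3 no longer applies, and X_3 = -3.
X_2 = -4 if X_1 >= 2 else 0  [with X_1=1]  = 0
X_4 = min(X_3, X_2) + 1  [with X_3=-3, X_2=0]  = -2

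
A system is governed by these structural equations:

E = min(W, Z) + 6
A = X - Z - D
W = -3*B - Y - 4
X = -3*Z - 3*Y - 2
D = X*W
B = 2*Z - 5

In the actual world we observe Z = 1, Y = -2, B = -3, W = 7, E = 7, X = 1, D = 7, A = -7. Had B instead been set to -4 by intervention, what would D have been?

The intervention breaks the incoming arrows to B: B = 2*Z - 5 no longer applies, and B = -4.
W = -3*B - Y - 4  [with B=-4, Y=-2]  = 10
X = -3*Z - 3*Y - 2  [with Z=1, Y=-2]  = 1
D = X*W  [with X=1, W=10]  = 10

10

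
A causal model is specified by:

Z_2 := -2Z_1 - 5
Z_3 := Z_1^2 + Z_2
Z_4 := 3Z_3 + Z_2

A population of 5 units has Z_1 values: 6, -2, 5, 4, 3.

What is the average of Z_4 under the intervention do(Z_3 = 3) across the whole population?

Under do(Z_3=3), Z_3's equation is replaced by Z_3=3 for every unit. Per-unit Z_4: -8, 8, -6, -4, -2. Mean = -2.4.

-2.4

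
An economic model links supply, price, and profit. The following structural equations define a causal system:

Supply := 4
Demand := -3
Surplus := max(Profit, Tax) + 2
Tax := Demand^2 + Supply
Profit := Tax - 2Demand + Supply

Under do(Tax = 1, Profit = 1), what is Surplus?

Setting Tax = 1, Profit = 1 by intervention discards those variables' equations.
Surplus = max(Profit, Tax) + 2  [with Profit=1, Tax=1]  = 3

3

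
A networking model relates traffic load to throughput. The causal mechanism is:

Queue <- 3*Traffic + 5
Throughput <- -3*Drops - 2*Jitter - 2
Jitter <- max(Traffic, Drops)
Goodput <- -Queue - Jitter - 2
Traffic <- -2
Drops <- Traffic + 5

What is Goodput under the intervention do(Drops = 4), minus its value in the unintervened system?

-1

The intervention breaks the incoming arrows to Drops: Drops <- Traffic + 5 no longer applies, and Drops = 4.
Queue = 3*Traffic + 5  [with Traffic=-2]  = -1
Jitter = max(Traffic, Drops)  [with Traffic=-2, Drops=4]  = 4
Goodput = -Queue - Jitter - 2  [with Queue=-1, Jitter=4]  = -5
Without intervention: Queue = 3*Traffic + 5  [with Traffic=-2]  = -1; Drops = Traffic + 5  [with Traffic=-2]  = 3; Jitter = max(Traffic, Drops)  [with Traffic=-2, Drops=3]  = 3; Goodput = -Queue - Jitter - 2  [with Queue=-1, Jitter=3]  = -4.
Change = -5 − (-4) = -1.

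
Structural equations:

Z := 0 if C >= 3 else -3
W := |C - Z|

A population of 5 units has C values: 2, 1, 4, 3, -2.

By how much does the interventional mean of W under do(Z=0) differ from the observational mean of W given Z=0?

The intervention sets Z=0 in all 5 units regardless of C. Recomputing W per unit gives 2, 1, 4, 3, 2; average 2.4.
E[W|Z=0] averages over only the 2 units with Z=0 (C = 4, 3): W = 4, 3, mean 3.5.
Difference = 2.4 − 3.5 = -1.1.

-1.1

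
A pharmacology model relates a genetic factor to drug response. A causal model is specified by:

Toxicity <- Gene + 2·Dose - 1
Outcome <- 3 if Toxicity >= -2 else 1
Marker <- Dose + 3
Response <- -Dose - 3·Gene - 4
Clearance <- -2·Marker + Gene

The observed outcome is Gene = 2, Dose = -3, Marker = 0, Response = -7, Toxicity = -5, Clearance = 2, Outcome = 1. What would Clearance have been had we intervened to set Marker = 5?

-8

The intervention breaks the incoming arrows to Marker: Marker <- Dose + 3 no longer applies, and Marker = 5.
Clearance = -2·Marker + Gene  [with Marker=5, Gene=2]  = -8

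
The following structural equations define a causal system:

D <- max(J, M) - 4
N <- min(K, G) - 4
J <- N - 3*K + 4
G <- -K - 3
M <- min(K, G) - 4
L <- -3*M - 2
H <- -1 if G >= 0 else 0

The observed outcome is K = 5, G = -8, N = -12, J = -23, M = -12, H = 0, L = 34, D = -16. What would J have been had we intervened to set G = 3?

-12

Under do(G=3), the mechanism G <- -K - 3 is discarded; G is fixed at 3.
N = min(K, G) - 4  [with K=5, G=3]  = -1
J = N - 3*K + 4  [with N=-1, K=5]  = -12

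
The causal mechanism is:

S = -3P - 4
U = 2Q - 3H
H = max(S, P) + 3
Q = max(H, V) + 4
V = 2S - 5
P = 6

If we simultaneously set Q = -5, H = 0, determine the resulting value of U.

-10

The joint intervention fixes Q = -5, H = 0, removing each variable's own equation.
U = 2Q - 3H  [with Q=-5, H=0]  = -10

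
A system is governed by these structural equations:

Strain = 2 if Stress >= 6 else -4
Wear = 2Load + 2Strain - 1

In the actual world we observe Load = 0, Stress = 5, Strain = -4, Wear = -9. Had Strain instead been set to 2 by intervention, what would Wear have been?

3

The intervention breaks the incoming arrows to Strain: Strain = 2 if Stress >= 6 else -4 no longer applies, and Strain = 2.
Wear = 2Load + 2Strain - 1  [with Load=0, Strain=2]  = 3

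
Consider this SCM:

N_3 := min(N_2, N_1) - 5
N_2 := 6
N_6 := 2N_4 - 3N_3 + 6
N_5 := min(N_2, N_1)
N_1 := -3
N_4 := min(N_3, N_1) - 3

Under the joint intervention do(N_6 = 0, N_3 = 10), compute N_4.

Under do(N_6 = 0, N_3 = 10), each intervened variable's structural equation is replaced by its fixed value.
N_4 = min(N_3, N_1) - 3  [with N_3=10, N_1=-3]  = -6

-6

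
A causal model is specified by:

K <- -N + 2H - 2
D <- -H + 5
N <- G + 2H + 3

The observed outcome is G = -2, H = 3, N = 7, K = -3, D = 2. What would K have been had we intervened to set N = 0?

4

The intervention breaks the incoming arrows to N: N <- G + 2H + 3 no longer applies, and N = 0.
K = -N + 2H - 2  [with N=0, H=3]  = 4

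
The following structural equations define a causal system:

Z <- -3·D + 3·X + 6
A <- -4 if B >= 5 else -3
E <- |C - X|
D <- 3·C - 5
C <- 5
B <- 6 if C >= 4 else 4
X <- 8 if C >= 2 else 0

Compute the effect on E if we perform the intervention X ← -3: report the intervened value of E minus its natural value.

5

The intervention breaks the incoming arrows to X: X <- 8 if C >= 2 else 0 no longer applies, and X = -3.
E = |C - X|  [with C=5, X=-3]  = 8
Without intervention: X = 8 if C >= 2 else 0  [with C=5]  = 8; E = |C - X|  [with C=5, X=8]  = 3.
Change = 8 − 3 = 5.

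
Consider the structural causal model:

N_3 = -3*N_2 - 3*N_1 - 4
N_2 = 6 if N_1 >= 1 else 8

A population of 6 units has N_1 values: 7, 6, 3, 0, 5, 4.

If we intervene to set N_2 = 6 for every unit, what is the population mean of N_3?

Every unit gets N_2=6 under the intervention. N_3 values become -43, -40, -31, -22, -37, -34; E[N_3|do(N_2=6)] = -34.5.

-34.5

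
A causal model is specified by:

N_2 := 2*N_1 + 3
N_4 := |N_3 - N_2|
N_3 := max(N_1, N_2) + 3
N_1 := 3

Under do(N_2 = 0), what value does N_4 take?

6

Under do(N_2=0), the mechanism N_2 := 2*N_1 + 3 is discarded; N_2 is fixed at 0.
N_3 = max(N_1, N_2) + 3  [with N_1=3, N_2=0]  = 6
N_4 = |N_3 - N_2|  [with N_3=6, N_2=0]  = 6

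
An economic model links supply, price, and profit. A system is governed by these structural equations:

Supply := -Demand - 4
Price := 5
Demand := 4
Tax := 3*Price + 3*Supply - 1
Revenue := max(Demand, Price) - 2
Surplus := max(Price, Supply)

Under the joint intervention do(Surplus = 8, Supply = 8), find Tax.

38

Under do(Surplus = 8, Supply = 8), each intervened variable's structural equation is replaced by its fixed value.
Tax = 3*Price + 3*Supply - 1  [with Price=5, Supply=8]  = 38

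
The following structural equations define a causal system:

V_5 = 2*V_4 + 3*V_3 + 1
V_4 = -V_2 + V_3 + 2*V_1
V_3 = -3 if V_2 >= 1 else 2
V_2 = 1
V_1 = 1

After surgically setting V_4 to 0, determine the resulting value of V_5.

Intervening sets V_4 = 0 and removes its equation (V_4 = -V_2 + V_3 + 2*V_1).
V_3 = -3 if V_2 >= 1 else 2  [with V_2=1]  = -3
V_5 = 2*V_4 + 3*V_3 + 1  [with V_4=0, V_3=-3]  = -8

-8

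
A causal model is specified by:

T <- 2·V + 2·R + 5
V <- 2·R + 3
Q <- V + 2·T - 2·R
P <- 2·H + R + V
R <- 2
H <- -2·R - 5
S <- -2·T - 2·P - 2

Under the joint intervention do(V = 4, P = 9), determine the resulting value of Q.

Setting V = 4, P = 9 by intervention discards those variables' equations.
T = 2·V + 2·R + 5  [with V=4, R=2]  = 17
Q = V + 2·T - 2·R  [with V=4, T=17, R=2]  = 34

34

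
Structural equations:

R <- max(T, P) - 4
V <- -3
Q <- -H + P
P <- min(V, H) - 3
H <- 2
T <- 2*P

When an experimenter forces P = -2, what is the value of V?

-3

Under do(P=-2), the mechanism P <- min(V, H) - 3 is discarded; P is fixed at -2.
Since V is not a descendant of the intervened variable, it is unaffected.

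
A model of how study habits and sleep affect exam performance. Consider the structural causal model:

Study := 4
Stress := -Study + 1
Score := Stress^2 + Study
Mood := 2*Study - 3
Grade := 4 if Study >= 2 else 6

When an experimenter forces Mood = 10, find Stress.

-3

The intervention breaks the incoming arrows to Mood: Mood := 2*Study - 3 no longer applies, and Mood = 10.
Since Stress is not a descendant of the intervened variable, it is unaffected.
Stress = -Study + 1  [with Study=4]  = -3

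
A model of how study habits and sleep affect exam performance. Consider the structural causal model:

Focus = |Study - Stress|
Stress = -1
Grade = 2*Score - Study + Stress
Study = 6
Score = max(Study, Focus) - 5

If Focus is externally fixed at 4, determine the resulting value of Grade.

do(Focus=4) replaces the equation Focus = |Study - Stress| with the constant Focus = 4.
Score = max(Study, Focus) - 5  [with Study=6, Focus=4]  = 1
Grade = 2*Score - Study + Stress  [with Score=1, Study=6, Stress=-1]  = -5

-5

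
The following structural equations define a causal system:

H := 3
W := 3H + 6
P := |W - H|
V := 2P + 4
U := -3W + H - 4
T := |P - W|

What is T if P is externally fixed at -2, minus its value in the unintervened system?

14

The intervention breaks the incoming arrows to P: P := |W - H| no longer applies, and P = -2.
W = 3H + 6  [with H=3]  = 15
T = |P - W|  [with P=-2, W=15]  = 17
Without intervention: W = 3H + 6  [with H=3]  = 15; P = |W - H|  [with W=15, H=3]  = 12; T = |P - W|  [with P=12, W=15]  = 3.
Change = 17 − 3 = 14.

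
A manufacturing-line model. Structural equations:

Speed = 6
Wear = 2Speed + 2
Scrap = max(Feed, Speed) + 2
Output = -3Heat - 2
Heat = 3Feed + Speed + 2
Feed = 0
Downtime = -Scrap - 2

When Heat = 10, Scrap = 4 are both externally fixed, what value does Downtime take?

Under do(Heat = 10, Scrap = 4), each intervened variable's structural equation is replaced by its fixed value.
Downtime = -Scrap - 2  [with Scrap=4]  = -6

-6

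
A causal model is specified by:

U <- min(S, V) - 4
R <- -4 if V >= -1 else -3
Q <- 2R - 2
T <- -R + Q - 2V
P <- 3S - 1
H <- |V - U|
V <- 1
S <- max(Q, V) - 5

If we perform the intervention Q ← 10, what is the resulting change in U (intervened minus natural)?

do(Q=10) replaces the equation Q <- 2R - 2 with the constant Q = 10.
S = max(Q, V) - 5  [with Q=10, V=1]  = 5
U = min(S, V) - 4  [with S=5, V=1]  = -3
Without intervention: R = -4 if V >= -1 else -3  [with V=1]  = -4; Q = 2R - 2  [with R=-4]  = -10; S = max(Q, V) - 5  [with Q=-10, V=1]  = -4; U = min(S, V) - 4  [with S=-4, V=1]  = -8.
Change = -3 − (-8) = 5.

5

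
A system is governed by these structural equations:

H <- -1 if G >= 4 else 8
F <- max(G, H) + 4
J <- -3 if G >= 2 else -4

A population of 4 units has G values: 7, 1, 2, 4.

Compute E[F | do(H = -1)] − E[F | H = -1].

-2

Every unit gets H=-1 under the intervention. F values become 11, 5, 6, 8; E[F|do(H=-1)] = 7.5.
E[F|H=-1] averages over only the 2 units with H=-1 (G = 7, 4): F = 11, 8, mean 9.5.
Difference = 7.5 − 9.5 = -2.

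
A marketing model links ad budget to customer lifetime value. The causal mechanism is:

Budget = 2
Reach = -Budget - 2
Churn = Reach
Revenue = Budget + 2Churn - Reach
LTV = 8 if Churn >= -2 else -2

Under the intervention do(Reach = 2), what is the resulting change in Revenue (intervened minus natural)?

Under do(Reach=2), the mechanism Reach = -Budget - 2 is discarded; Reach is fixed at 2.
Churn = Reach  [with Reach=2]  = 2
Revenue = Budget + 2Churn - Reach  [with Budget=2, Churn=2, Reach=2]  = 4
Without intervention: Reach = -Budget - 2  [with Budget=2]  = -4; Churn = Reach  [with Reach=-4]  = -4; Revenue = Budget + 2Churn - Reach  [with Budget=2, Churn=-4, Reach=-4]  = -2.
Change = 4 − (-2) = 6.

6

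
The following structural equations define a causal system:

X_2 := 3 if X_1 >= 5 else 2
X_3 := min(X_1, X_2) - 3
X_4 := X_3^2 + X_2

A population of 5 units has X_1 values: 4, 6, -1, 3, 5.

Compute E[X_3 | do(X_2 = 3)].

The intervention sets X_2=3 in all 5 units regardless of X_1. Recomputing X_3 per unit gives 0, 0, -4, 0, 0; average -0.8.

-0.8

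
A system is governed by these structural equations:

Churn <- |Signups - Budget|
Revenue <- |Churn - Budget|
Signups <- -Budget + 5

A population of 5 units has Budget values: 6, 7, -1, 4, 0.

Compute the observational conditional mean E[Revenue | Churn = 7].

4.5

E[Revenue|Churn=7] averages over only the 2 units with Churn=7 (Budget = 6, -1): Revenue = 1, 8, mean 4.5.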